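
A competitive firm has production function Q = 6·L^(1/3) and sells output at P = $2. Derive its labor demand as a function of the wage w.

MP_L = (1/3)·6·L^(-2/3) = 2·L^(-2/3).
Setting P·MP_L = w: 4·L^(-2/3) = w.
Solving for L: L^(-2/3) = w/4, so L = (4/w)^(3/2).

L(w) = (4/w)^(3/2)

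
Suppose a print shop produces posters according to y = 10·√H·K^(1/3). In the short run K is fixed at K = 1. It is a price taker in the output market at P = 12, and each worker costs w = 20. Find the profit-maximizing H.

H* = 9

With K = 1, MP_H = (1/2)·10·H^(-1/2)·1^(1/3) = 5·H^(-1/2).
Profit maximization for a price taker requires P·MP_H = w: 12·5·H^(-1/2) = 20.
So H^(-1/2) = 1/3, which gives H = 9.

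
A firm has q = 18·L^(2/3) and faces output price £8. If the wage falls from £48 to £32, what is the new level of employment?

From P·MP_L = w with MP_L = 12·L^(-1/3), the labor demand is L(w) = (96/w)^(3).
At w = 48: L = 8. At w = 32: L = 27.

L* = 27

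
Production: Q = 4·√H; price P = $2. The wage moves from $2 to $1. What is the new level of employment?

From P·MP_H = w with MP_H = 2·H^(-1/2), the labor demand is H(w) = (4/w)^(2).
At w = 2: H = 4. At w = 1: H = 16.

H* = 16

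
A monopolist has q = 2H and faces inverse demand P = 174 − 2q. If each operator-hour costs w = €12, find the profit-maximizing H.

Marginal revenue from the inverse demand is MR = 174 − 4q.
The marginal product is MP_H = 2.
A monopolist hires until marginal revenue product equals the wage: MR·MP_H = w.
(174 − 8H)·2 = 12, so H = 21.

H* = 21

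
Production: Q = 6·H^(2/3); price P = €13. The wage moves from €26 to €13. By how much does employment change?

From P·MP_H = w with MP_H = 4·H^(-1/3), the labor demand is H(w) = (52/w)^(3).
At w = 26: H = 8. At w = 13: H = 64.
ΔH = 64 − 8 = 56.

ΔH = 56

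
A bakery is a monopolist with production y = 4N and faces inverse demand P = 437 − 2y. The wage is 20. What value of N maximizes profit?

N* = 27

Marginal revenue from the inverse demand is MR = 437 − 4y.
The marginal product is MP_N = 4.
A monopolist hires until marginal revenue product equals the wage: MR·MP_N = w.
(437 − 16N)·4 = 20, so N = 27.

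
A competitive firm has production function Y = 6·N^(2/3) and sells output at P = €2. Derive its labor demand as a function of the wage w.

MP_N = (2/3)·6·N^(-1/3) = 4·N^(-1/3).
Setting P·MP_N = w: 8·N^(-1/3) = w.
Solving for N: N^(-1/3) = w/8, so N = (8/w)^(3).

N(w) = 512/w³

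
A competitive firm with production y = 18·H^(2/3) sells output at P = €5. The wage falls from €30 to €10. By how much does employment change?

ΔH = 208

From P·MP_H = w with MP_H = 12·H^(-1/3), the labor demand is H(w) = (60/w)^(3).
At w = 30: H = 8. At w = 10: H = 216.
ΔH = 216 − 8 = 208.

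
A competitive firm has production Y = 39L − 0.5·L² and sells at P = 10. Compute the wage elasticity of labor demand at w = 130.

ε = -0.5

From P·MP_L = w with MP_L = 39 − L, labor demand is L(w) = 39 − w/10.
dL/dw = −1/(10) = -0.1.
At w = 130, L = 26, so ε = (dL/dw)·(w/L) = (-0.1)·(130/26) = -0.5.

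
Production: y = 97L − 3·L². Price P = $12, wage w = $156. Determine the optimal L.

L* = 14

The marginal product of L is MP_L = 97 − 6L.
A price-taking firm hires until the value of the marginal product equals the wage: P·MP_L = w, so 12·(97 − 6L) = 156.
Then 97 − 6L = 13, giving L = 14.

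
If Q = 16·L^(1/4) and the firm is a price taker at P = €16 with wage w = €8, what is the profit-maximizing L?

L* = 16

MP_L = (1/4)·16·L^(-3/4) = 4·L^(-3/4).
Profit maximization for a price taker requires P·MP_L = w: 16·4·L^(-3/4) = 8.
So L^(-3/4) = 0.125, which gives L = 16.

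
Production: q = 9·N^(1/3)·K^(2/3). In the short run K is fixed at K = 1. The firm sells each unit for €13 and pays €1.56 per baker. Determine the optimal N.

N* = 125

With K = 1, MP_N = (1/3)·9·N^(-2/3)·1^(2/3) = 3·N^(-2/3).
Profit maximization for a price taker requires P·MP_N = w: 13·3·N^(-2/3) = 1.56.
So N^(-2/3) = 0.04, which gives N = 125.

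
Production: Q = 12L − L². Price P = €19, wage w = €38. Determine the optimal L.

L* = 5

The marginal product of L is MP_L = 12 − 2L.
A price-taking firm hires until the value of the marginal product equals the wage: P·MP_L = w, so 19·(12 − 2L) = 38.
Then 12 − 2L = 2, giving L = 5.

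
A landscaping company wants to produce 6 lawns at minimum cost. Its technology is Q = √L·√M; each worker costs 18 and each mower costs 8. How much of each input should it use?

L* = 4, M* = 9

Cost minimization requires the marginal rate of technical substitution to equal the input-price ratio: MP_L/MP_M = w/r.
Here MP_L/MP_M = (1/2)·(M/L)/(1/2) = (M/L). Setting this equal to 18/8 = 2.25 gives M = 2.25L.
Substituting into Q = 6: L^(1/2)·(2.25L)^(1/2) = 6.
Solving, L = 4 and M = 9.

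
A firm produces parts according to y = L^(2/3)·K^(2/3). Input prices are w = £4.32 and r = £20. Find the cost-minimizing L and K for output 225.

Cost minimization requires the marginal rate of technical substitution to equal the input-price ratio: MP_L/MP_K = w/r.
Here MP_L/MP_K = (2/3)·(K/L)/(2/3) = (K/L). Setting this equal to 4.32/20 = 0.216 gives K = 0.216L.
Substituting into y = 225: L^(2/3)·(0.216L)^(2/3) = 225.
Solving, L = 125 and K = 27.

L* = 125, K* = 27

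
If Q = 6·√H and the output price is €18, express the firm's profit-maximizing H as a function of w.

MP_H = (1/2)·6·H^(-1/2) = 3·H^(-1/2).
Setting P·MP_H = w: 54·H^(-1/2) = w.
Solving for H: H^(-1/2) = w/54, so H = (54/w)^(2).

H(w) = 2916/w²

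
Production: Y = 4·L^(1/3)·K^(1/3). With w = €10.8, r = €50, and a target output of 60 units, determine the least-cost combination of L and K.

L* = 125, K* = 27

Cost minimization requires the marginal rate of technical substitution to equal the input-price ratio: MP_L/MP_K = w/r.
Here MP_L/MP_K = (1/3)·(K/L)/(1/3) = (K/L). Setting this equal to 10.8/50 = 0.216 gives K = 0.216L.
Substituting into Y = 60: 4·L^(1/3)·(0.216L)^(1/3) = 60.
Solving, L = 125 and K = 27.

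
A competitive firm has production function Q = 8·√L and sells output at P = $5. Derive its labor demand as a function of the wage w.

L(w) = 400/w²

MP_L = (1/2)·8·L^(-1/2) = 4·L^(-1/2).
Setting P·MP_L = w: 20·L^(-1/2) = w.
Solving for L: L^(-1/2) = w/20, so L = (20/w)^(2).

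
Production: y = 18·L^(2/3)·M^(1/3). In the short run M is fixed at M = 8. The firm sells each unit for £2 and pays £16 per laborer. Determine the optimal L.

With M = 8, MP_L = (2/3)·18·L^(-1/3)·8^(1/3) = 24·L^(-1/3).
Profit maximization for a price taker requires P·MP_L = w: 2·24·L^(-1/3) = 16.
So L^(-1/3) = 1/3, which gives L = 27.

L* = 27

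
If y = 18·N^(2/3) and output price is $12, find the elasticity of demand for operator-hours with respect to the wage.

MP_N = (2/3)·18·N^(-1/3), so P·MP_N = w gives 144·N^(-1/3) = w.
Solving, N(w) = (144/w)^(3). This is a constant-elasticity form: N ∝ w^(−3), so ε = −3.

ε = -3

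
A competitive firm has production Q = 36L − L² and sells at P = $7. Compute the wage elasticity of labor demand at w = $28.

ε = -0.125

From P·MP_L = w with MP_L = 36 − 2L, labor demand is L(w) = (36 − w/7)/2.
dL/dw = −1/(14) = -1/14.
At w = 28, L = 16, so ε = (dL/dw)·(w/L) = (-1/14)·(28/16) = -0.125.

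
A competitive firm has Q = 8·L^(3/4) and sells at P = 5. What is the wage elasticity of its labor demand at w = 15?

MP_L = (3/4)·8·L^(-1/4), so P·MP_L = w gives 30·L^(-1/4) = w.
Solving, L(w) = (30/w)^(4). This is a constant-elasticity form: L ∝ w^(−4), so ε = −4.

ε = -4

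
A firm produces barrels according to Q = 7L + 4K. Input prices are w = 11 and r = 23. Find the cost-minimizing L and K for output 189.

The inputs are perfect substitutes, so the firm uses whichever has the lower cost per unit of output.
Cost per unit of output via L is w/7 = 11/7; via K it is r/4 = 5.75. L is cheaper.
Producing Q = 189 with L alone: L = 27, K = 0.

L* = 27, K* = 0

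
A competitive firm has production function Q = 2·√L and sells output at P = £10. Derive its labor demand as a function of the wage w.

MP_L = (1/2)·2·L^(-1/2) = L^(-1/2).
Setting P·MP_L = w: 10·L^(-1/2) = w.
Solving for L: L^(-1/2) = w/10, so L = (10/w)^(2).

L(w) = 100/w²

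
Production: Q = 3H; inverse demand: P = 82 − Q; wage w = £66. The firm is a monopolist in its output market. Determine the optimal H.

Marginal revenue from the inverse demand is MR = 82 − 2Q.
The marginal product is MP_H = 3.
A monopolist hires until marginal revenue product equals the wage: MR·MP_H = w.
(82 − 6H)·3 = 66, so H = 10.

H* = 10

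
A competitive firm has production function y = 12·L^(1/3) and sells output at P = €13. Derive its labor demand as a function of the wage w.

L(w) = (52/w)^(3/2)

MP_L = (1/3)·12·L^(-2/3) = 4·L^(-2/3).
Setting P·MP_L = w: 52·L^(-2/3) = w.
Solving for L: L^(-2/3) = w/52, so L = (52/w)^(3/2).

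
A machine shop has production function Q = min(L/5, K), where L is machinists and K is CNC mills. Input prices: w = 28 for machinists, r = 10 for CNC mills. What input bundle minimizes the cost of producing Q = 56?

L* = 280, K* = 56

With a fixed-proportions technology, the cost-minimizing bundle uses no slack in either input: L/5 = K = Q.
So L = 5·56 = 280 and K = 56.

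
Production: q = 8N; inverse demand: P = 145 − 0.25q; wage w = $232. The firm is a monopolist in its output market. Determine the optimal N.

Marginal revenue from the inverse demand is MR = 145 − 0.5q.
The marginal product is MP_N = 8.
A monopolist hires until marginal revenue product equals the wage: MR·MP_N = w.
(145 − 4N)·8 = 232, so N = 29.

N* = 29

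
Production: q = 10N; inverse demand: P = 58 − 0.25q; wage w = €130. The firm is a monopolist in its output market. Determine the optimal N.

Marginal revenue from the inverse demand is MR = 58 − 0.5q.
The marginal product is MP_N = 10.
A monopolist hires until marginal revenue product equals the wage: MR·MP_N = w.
(58 − 5N)·10 = 130, so N = 9.

N* = 9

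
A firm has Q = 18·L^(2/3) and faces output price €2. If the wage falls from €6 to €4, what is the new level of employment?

L* = 216

From P·MP_L = w with MP_L = 12·L^(-1/3), the labor demand is L(w) = (24/w)^(3).
At w = 6: L = 64. At w = 4: L = 216.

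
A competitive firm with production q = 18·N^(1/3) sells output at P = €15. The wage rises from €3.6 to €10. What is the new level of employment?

From P·MP_N = w with MP_N = 6·N^(-2/3), the labor demand is N(w) = (90/w)^(3/2).
At w = 3.6: N = 125. At w = 10: N = 27.

N* = 27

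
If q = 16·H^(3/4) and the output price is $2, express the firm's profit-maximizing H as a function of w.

MP_H = (3/4)·16·H^(-1/4) = 12·H^(-1/4).
Setting P·MP_H = w: 24·H^(-1/4) = w.
Solving for H: H^(-1/4) = w/24, so H = (24/w)^(4).

H(w) = 331776/w^(4)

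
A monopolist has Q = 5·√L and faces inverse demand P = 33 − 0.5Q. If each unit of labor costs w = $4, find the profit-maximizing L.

L* = 25

Marginal revenue from the inverse demand is MR = 33 − Q.
The marginal product is MP_L = 2.5·L^(-1/2).
A monopolist hires until marginal revenue product equals the wage: MR·MP_L = w.
At L, Q = 5·√L. Substituting and solving: (33 − 5·√L)·2.5·L^(-1/2) = 4 gives L = 25.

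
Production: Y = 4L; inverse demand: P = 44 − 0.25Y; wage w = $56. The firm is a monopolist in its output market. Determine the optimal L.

Marginal revenue from the inverse demand is MR = 44 − 0.5Y.
The marginal product is MP_L = 4.
A monopolist hires until marginal revenue product equals the wage: MR·MP_L = w.
(44 − 2L)·4 = 56, so L = 15.

L* = 15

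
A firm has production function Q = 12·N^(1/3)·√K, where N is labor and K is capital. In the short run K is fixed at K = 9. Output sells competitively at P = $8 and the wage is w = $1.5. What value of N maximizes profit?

With K = 9, MP_N = (1/3)·12·N^(-2/3)·9^(1/2) = 12·N^(-2/3).
Profit maximization for a price taker requires P·MP_N = w: 8·12·N^(-2/3) = 1.5.
So N^(-2/3) = 0.015625, which gives N = 512.

N* = 512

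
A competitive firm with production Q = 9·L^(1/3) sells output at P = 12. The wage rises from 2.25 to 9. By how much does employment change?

From P·MP_L = w with MP_L = 3·L^(-2/3), the labor demand is L(w) = (36/w)^(3/2).
At w = 2.25: L = 64. At w = 9: L = 8.
ΔL = 8 − 64 = -56.

ΔL = -56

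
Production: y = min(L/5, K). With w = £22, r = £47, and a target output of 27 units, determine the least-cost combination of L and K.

L* = 135, K* = 27

With a fixed-proportions technology, the cost-minimizing bundle uses no slack in either input: L/5 = K = y.
So L = 5·27 = 135 and K = 27.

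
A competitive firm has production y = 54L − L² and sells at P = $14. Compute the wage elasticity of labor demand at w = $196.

ε = -0.35

From P·MP_L = w with MP_L = 54 − 2L, labor demand is L(w) = (54 − w/14)/2.
dL/dw = −1/(28) = -1/28.
At w = 196, L = 20, so ε = (dL/dw)·(w/L) = (-1/28)·(196/20) = -0.35.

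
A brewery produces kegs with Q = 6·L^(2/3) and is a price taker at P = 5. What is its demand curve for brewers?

L(w) = 8000/w³

MP_L = (2/3)·6·L^(-1/3) = 4·L^(-1/3).
Setting P·MP_L = w: 20·L^(-1/3) = w.
Solving for L: L^(-1/3) = w/20, so L = (20/w)^(3).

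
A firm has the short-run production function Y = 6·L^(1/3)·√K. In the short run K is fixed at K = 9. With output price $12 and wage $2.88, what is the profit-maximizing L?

L* = 125

With K = 9, MP_L = (1/3)·6·L^(-2/3)·9^(1/2) = 6·L^(-2/3).
Profit maximization for a price taker requires P·MP_L = w: 12·6·L^(-2/3) = 2.88.
So L^(-2/3) = 0.04, which gives L = 125.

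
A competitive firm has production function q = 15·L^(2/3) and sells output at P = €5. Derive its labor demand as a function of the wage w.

L(w) = 125000/w³

MP_L = (2/3)·15·L^(-1/3) = 10·L^(-1/3).
Setting P·MP_L = w: 50·L^(-1/3) = w.
Solving for L: L^(-1/3) = w/50, so L = (50/w)^(3).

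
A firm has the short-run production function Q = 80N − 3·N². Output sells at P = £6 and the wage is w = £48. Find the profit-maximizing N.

N* = 12

The marginal product of N is MP_N = 80 − 6N.
A price-taking firm hires until the value of the marginal product equals the wage: P·MP_N = w, so 6·(80 − 6N) = 48.
Then 80 − 6N = 8, giving N = 12.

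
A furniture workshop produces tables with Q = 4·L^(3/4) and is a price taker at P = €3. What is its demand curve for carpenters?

MP_L = (3/4)·4·L^(-1/4) = 3·L^(-1/4).
Setting P·MP_L = w: 9·L^(-1/4) = w.
Solving for L: L^(-1/4) = w/9, so L = (9/w)^(4).

L(w) = 6561/w^(4)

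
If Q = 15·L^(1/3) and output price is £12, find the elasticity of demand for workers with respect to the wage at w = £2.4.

MP_L = (1/3)·15·L^(-2/3), so P·MP_L = w gives 60·L^(-2/3) = w.
Solving, L(w) = (60/w)^(3/2). This is a constant-elasticity form: L ∝ w^(−3/2), so ε = −3/2.

ε = -1.5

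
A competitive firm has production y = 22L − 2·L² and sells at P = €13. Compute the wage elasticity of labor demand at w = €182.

From P·MP_L = w with MP_L = 22 − 4L, labor demand is L(w) = (22 − w/13)/4.
dL/dw = −1/(52) = -1/52.
At w = 182, L = 2, so ε = (dL/dw)·(w/L) = (-1/52)·(182/2) = -1.75.

ε = -1.75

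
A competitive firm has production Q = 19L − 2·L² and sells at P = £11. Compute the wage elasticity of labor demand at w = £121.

ε = -1.375

From P·MP_L = w with MP_L = 19 − 4L, labor demand is L(w) = (19 − w/11)/4.
dL/dw = −1/(44) = -1/44.
At w = 121, L = 2, so ε = (dL/dw)·(w/L) = (-1/44)·(121/2) = -1.375.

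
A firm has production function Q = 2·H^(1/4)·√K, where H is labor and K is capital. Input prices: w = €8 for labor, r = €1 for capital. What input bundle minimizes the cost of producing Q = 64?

Cost minimization requires the marginal rate of technical substitution to equal the input-price ratio: MP_H/MP_K = w/r.
Here MP_H/MP_K = (1/4)·(K/H)/(1/2) = 0.5·(K/H). Setting this equal to 8/1 = 8 gives K = 16H.
Substituting into Q = 64: 2·H^(1/4)·(16H)^(1/2) = 64.
Solving, H = 16 and K = 256.

H* = 16, K* = 256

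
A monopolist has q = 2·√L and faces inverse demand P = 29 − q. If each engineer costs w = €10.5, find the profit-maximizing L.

Marginal revenue from the inverse demand is MR = 29 − 2q.
The marginal product is MP_L = L^(-1/2).
A monopolist hires until marginal revenue product equals the wage: MR·MP_L = w.
At L, q = 2·√L. Substituting and solving: (29 − 4·√L)·L^(-1/2) = 10.5 gives L = 4.

L* = 4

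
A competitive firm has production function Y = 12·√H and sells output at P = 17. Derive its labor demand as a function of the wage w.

H(w) = 10404/w²

MP_H = (1/2)·12·H^(-1/2) = 6·H^(-1/2).
Setting P·MP_H = w: 102·H^(-1/2) = w.
Solving for H: H^(-1/2) = w/102, so H = (102/w)^(2).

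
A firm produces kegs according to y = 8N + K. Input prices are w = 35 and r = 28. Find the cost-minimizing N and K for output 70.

The inputs are perfect substitutes, so the firm uses whichever has the lower cost per unit of output.
Cost per unit of output via N is 4.375; via K it is 28. N is cheaper.
Producing y = 70 with N alone: N = 8.75, K = 0.

N* = 8.75, K* = 0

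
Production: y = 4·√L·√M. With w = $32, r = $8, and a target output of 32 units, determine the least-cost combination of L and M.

L* = 4, M* = 16

Cost minimization requires the marginal rate of technical substitution to equal the input-price ratio: MP_L/MP_M = w/r.
Here MP_L/MP_M = (1/2)·(M/L)/(1/2) = (M/L). Setting this equal to 32/8 = 4 gives M = 4L.
Substituting into y = 32: 4·L^(1/2)·(4L)^(1/2) = 32.
Solving, L = 4 and M = 16.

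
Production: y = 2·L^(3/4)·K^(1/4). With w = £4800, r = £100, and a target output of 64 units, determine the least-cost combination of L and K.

L* = 16, K* = 256

Cost minimization requires the marginal rate of technical substitution to equal the input-price ratio: MP_L/MP_K = w/r.
Here MP_L/MP_K = (3/4)·(K/L)/(1/4) = 3·(K/L). Setting this equal to 4800/100 = 48 gives K = 16L.
Substituting into y = 64: 2·L^(3/4)·(16L)^(1/4) = 64.
Solving, L = 16 and K = 256.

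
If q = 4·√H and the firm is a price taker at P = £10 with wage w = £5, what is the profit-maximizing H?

H* = 16

MP_H = (1/2)·4·H^(-1/2) = 2·H^(-1/2).
Profit maximization for a price taker requires P·MP_H = w: 10·2·H^(-1/2) = 5.
So H^(-1/2) = 0.25, which gives H = 16.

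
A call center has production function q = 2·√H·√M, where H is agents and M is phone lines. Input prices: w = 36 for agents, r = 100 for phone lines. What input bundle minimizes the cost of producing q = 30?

H* = 25, M* = 9

Cost minimization requires the marginal rate of technical substitution to equal the input-price ratio: MP_H/MP_M = w/r.
Here MP_H/MP_M = (1/2)·(M/H)/(1/2) = (M/H). Setting this equal to 36/100 = 0.36 gives M = 0.36H.
Substituting into q = 30: 2·H^(1/2)·(0.36H)^(1/2) = 30.
Solving, H = 25 and M = 9.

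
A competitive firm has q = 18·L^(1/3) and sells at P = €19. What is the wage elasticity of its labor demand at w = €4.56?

MP_L = (1/3)·18·L^(-2/3), so P·MP_L = w gives 114·L^(-2/3) = w.
Solving, L(w) = (114/w)^(3/2). This is a constant-elasticity form: L ∝ w^(−3/2), so ε = −3/2.

ε = -1.5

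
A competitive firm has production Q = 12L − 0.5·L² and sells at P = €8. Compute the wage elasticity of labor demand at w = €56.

From P·MP_L = w with MP_L = 12 − L, labor demand is L(w) = 12 − w/8.
dL/dw = −1/(8) = -0.125.
At w = 56, L = 5, so ε = (dL/dw)·(w/L) = (-0.125)·(56/5) = -1.4.

ε = -1.4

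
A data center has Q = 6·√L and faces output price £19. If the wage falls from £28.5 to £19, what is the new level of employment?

From P·MP_L = w with MP_L = 3·L^(-1/2), the labor demand is L(w) = (57/w)^(2).
At w = 28.5: L = 4. At w = 19: L = 9.

L* = 9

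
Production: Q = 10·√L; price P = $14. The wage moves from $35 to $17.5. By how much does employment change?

From P·MP_L = w with MP_L = 5·L^(-1/2), the labor demand is L(w) = (70/w)^(2).
At w = 35: L = 4. At w = 17.5: L = 16.
ΔL = 16 − 4 = 12.

ΔL = 12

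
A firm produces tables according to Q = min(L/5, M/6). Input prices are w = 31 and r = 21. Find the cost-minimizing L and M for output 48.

With a fixed-proportions technology, the cost-minimizing bundle uses no slack in either input: L/5 = M/6 = Q.
So L = 5·48 = 240 and M = 6·48 = 288.

L* = 240, M* = 288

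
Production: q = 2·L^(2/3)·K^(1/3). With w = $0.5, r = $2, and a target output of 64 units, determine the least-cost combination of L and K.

Cost minimization requires the marginal rate of technical substitution to equal the input-price ratio: MP_L/MP_K = w/r.
Here MP_L/MP_K = (2/3)·(K/L)/(1/3) = 2·(K/L). Setting this equal to 0.5/2 = 0.25 gives K = 0.125L.
Substituting into q = 64: 2·L^(2/3)·(0.125L)^(1/3) = 64.
Solving, L = 64 and K = 8.

L* = 64, K* = 8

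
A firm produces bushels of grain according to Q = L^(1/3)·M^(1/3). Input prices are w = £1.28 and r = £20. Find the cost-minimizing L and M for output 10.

Cost minimization requires the marginal rate of technical substitution to equal the input-price ratio: MP_L/MP_M = w/r.
Here MP_L/MP_M = (1/3)·(M/L)/(1/3) = (M/L). Setting this equal to 1.28/20 = 0.064 gives M = 0.064L.
Substituting into Q = 10: L^(1/3)·(0.064L)^(1/3) = 10.
Solving, L = 125 and M = 8.

L* = 125, M* = 8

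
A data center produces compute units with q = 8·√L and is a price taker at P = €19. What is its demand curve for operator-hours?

MP_L = (1/2)·8·L^(-1/2) = 4·L^(-1/2).
Setting P·MP_L = w: 76·L^(-1/2) = w.
Solving for L: L^(-1/2) = w/76, so L = (76/w)^(2).

L(w) = 5776/w²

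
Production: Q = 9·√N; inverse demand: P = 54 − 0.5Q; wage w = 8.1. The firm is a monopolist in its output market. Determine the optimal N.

Marginal revenue from the inverse demand is MR = 54 − Q.
The marginal product is MP_N = 4.5·N^(-1/2).
A monopolist hires until marginal revenue product equals the wage: MR·MP_N = w.
At N, Q = 9·√N. Substituting and solving: (54 − 9·√N)·4.5·N^(-1/2) = 8.1 gives N = 25.

N* = 25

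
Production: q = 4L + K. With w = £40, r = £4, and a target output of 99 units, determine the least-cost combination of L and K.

The inputs are perfect substitutes, so the firm uses whichever has the lower cost per unit of output.
Cost per unit of output via L is 10; via K it is 4. K is cheaper.
Producing q = 99 with K alone: L = 0, K = 99.

L* = 0, K* = 99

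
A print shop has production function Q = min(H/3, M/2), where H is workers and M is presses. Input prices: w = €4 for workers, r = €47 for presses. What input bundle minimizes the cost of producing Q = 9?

With a fixed-proportions technology, the cost-minimizing bundle uses no slack in either input: H/3 = M/2 = Q.
So H = 3·9 = 27 and M = 2·9 = 18.

H* = 27, M* = 18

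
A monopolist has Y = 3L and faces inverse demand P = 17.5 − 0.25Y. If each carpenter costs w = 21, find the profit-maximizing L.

L* = 7

Marginal revenue from the inverse demand is MR = 17.5 − 0.5Y.
The marginal product is MP_L = 3.
A monopolist hires until marginal revenue product equals the wage: MR·MP_L = w.
(17.5 − 1.5L)·3 = 21, so L = 7.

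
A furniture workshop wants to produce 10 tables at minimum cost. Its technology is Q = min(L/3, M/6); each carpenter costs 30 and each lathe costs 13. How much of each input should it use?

L* = 30, M* = 60

With a fixed-proportions technology, the cost-minimizing bundle uses no slack in either input: L/3 = M/6 = Q.
So L = 3·10 = 30 and M = 6·10 = 60.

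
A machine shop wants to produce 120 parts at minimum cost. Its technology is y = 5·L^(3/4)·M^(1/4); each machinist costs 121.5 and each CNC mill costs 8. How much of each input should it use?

L* = 16, M* = 81

Cost minimization requires the marginal rate of technical substitution to equal the input-price ratio: MP_L/MP_M = w/r.
Here MP_L/MP_M = (3/4)·(M/L)/(1/4) = 3·(M/L). Setting this equal to 121.5/8 = 15.1875 gives M = 5.0625L.
Substituting into y = 120: 5·L^(3/4)·(5.0625L)^(1/4) = 120.
Solving, L = 16 and M = 81.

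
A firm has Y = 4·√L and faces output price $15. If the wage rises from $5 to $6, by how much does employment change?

ΔL = -11

From P·MP_L = w with MP_L = 2·L^(-1/2), the labor demand is L(w) = (30/w)^(2).
At w = 5: L = 36. At w = 6: L = 25.
ΔL = 25 − 36 = -11.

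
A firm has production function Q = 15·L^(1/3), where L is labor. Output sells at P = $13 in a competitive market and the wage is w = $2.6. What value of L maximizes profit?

L* = 125

MP_L = (1/3)·15·L^(-2/3) = 5·L^(-2/3).
Profit maximization for a price taker requires P·MP_L = w: 13·5·L^(-2/3) = 2.6.
So L^(-2/3) = 0.04, which gives L = 125.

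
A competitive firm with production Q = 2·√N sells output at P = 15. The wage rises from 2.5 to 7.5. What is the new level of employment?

N* = 4

From P·MP_N = w with MP_N = N^(-1/2), the labor demand is N(w) = (15/w)^(2).
At w = 2.5: N = 36. At w = 7.5: N = 4.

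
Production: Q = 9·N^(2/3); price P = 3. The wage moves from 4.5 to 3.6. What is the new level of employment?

N* = 125

From P·MP_N = w with MP_N = 6·N^(-1/3), the labor demand is N(w) = (18/w)^(3).
At w = 4.5: N = 64. At w = 3.6: N = 125.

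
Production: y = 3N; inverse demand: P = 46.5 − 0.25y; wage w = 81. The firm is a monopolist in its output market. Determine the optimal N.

Marginal revenue from the inverse demand is MR = 46.5 − 0.5y.
The marginal product is MP_N = 3.
A monopolist hires until marginal revenue product equals the wage: MR·MP_N = w.
(46.5 − 1.5N)·3 = 81, so N = 13.

N* = 13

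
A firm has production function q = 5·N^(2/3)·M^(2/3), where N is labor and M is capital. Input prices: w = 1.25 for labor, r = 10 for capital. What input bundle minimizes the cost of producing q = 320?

Cost minimization requires the marginal rate of technical substitution to equal the input-price ratio: MP_N/MP_M = w/r.
Here MP_N/MP_M = (2/3)·(M/N)/(2/3) = (M/N). Setting this equal to 1.25/10 = 0.125 gives M = 0.125N.
Substituting into q = 320: 5·N^(2/3)·(0.125N)^(2/3) = 320.
Solving, N = 64 and M = 8.

N* = 64, M* = 8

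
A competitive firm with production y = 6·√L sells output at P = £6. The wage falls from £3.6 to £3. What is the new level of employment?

From P·MP_L = w with MP_L = 3·L^(-1/2), the labor demand is L(w) = (18/w)^(2).
At w = 3.6: L = 25. At w = 3: L = 36.

L* = 36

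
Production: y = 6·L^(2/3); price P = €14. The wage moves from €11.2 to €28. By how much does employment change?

From P·MP_L = w with MP_L = 4·L^(-1/3), the labor demand is L(w) = (56/w)^(3).
At w = 11.2: L = 125. At w = 28: L = 8.
ΔL = 8 − 125 = -117.

ΔL = -117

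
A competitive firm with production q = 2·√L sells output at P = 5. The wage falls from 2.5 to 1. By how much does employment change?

From P·MP_L = w with MP_L = L^(-1/2), the labor demand is L(w) = (5/w)^(2).
At w = 2.5: L = 4. At w = 1: L = 25.
ΔL = 25 − 4 = 21.

ΔL = 21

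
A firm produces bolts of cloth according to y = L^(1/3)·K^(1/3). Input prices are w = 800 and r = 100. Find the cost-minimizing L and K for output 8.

Cost minimization requires the marginal rate of technical substitution to equal the input-price ratio: MP_L/MP_K = w/r.
Here MP_L/MP_K = (1/3)·(K/L)/(1/3) = (K/L). Setting this equal to 800/100 = 8 gives K = 8L.
Substituting into y = 8: L^(1/3)·(8L)^(1/3) = 8.
Solving, L = 8 and K = 64.

L* = 8, K* = 64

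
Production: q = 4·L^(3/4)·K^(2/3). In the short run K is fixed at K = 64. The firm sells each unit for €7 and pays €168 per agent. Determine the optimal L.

With K = 64, MP_L = (3/4)·4·L^(-1/4)·64^(2/3) = 48·L^(-1/4).
Profit maximization for a price taker requires P·MP_L = w: 7·48·L^(-1/4) = 168.
So L^(-1/4) = 0.5, which gives L = 16.

L* = 16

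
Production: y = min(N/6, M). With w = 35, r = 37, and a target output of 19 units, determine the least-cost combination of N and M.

N* = 114, M* = 19

With a fixed-proportions technology, the cost-minimizing bundle uses no slack in either input: N/6 = M = y.
So N = 6·19 = 114 and M = 19.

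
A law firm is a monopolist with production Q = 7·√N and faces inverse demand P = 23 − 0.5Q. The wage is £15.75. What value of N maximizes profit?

N* = 4

Marginal revenue from the inverse demand is MR = 23 − Q.
The marginal product is MP_N = 3.5·N^(-1/2).
A monopolist hires until marginal revenue product equals the wage: MR·MP_N = w.
At N, Q = 7·√N. Substituting and solving: (23 − 7·√N)·3.5·N^(-1/2) = 15.75 gives N = 4.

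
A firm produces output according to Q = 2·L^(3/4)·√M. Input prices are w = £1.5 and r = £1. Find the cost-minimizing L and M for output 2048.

Cost minimization requires the marginal rate of technical substitution to equal the input-price ratio: MP_L/MP_M = w/r.
Here MP_L/MP_M = (3/4)·(M/L)/(1/2) = 1.5·(M/L). Setting this equal to 1.5/1 = 1.5 gives M = L.
Substituting into Q = 2048: 2·L^(3/4)·(L)^(1/2) = 2048.
Solving, L = 256 and M = 256.

L* = 256, M* = 256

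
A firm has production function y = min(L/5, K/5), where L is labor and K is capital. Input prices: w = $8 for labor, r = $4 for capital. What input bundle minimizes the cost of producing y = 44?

With a fixed-proportions technology, the cost-minimizing bundle uses no slack in either input: L/5 = K/5 = y.
So L = 5·44 = 220 and K = 5·44 = 220.

L* = 220, K* = 220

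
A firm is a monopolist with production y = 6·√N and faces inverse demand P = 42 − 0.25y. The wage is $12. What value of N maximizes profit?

Marginal revenue from the inverse demand is MR = 42 − 0.5y.
The marginal product is MP_N = 3·N^(-1/2).
A monopolist hires until marginal revenue product equals the wage: MR·MP_N = w.
At N, y = 6·√N. Substituting and solving: (42 − 3·√N)·3·N^(-1/2) = 12 gives N = 36.

N* = 36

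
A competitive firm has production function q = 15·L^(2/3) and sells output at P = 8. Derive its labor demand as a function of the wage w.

L(w) = 512000/w³

MP_L = (2/3)·15·L^(-1/3) = 10·L^(-1/3).
Setting P·MP_L = w: 80·L^(-1/3) = w.
Solving for L: L^(-1/3) = w/80, so L = (80/w)^(3).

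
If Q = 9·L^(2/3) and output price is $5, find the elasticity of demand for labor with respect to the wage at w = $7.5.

MP_L = (2/3)·9·L^(-1/3), so P·MP_L = w gives 30·L^(-1/3) = w.
Solving, L(w) = (30/w)^(3). This is a constant-elasticity form: L ∝ w^(−3), so ε = −3.

ε = -3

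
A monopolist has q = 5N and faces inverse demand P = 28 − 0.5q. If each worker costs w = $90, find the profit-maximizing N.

N* = 2

Marginal revenue from the inverse demand is MR = 28 − q.
The marginal product is MP_N = 5.
A monopolist hires until marginal revenue product equals the wage: MR·MP_N = w.
(28 − 5N)·5 = 90, so N = 2.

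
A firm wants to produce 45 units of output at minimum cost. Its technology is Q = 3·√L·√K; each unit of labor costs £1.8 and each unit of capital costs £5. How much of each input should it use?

L* = 25, K* = 9

Cost minimization requires the marginal rate of technical substitution to equal the input-price ratio: MP_L/MP_K = w/r.
Here MP_L/MP_K = (1/2)·(K/L)/(1/2) = (K/L). Setting this equal to 1.8/5 = 0.36 gives K = 0.36L.
Substituting into Q = 45: 3·L^(1/2)·(0.36L)^(1/2) = 45.
Solving, L = 25 and K = 9.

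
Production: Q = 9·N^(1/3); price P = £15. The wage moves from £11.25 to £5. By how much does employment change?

From P·MP_N = w with MP_N = 3·N^(-2/3), the labor demand is N(w) = (45/w)^(3/2).
At w = 11.25: N = 8. At w = 5: N = 27.
ΔN = 27 − 8 = 19.

ΔN = 19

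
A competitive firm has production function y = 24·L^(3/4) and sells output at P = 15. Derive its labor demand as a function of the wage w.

MP_L = (3/4)·24·L^(-1/4) = 18·L^(-1/4).
Setting P·MP_L = w: 270·L^(-1/4) = w.
Solving for L: L^(-1/4) = w/270, so L = (270/w)^(4).

L(w) = (270/w)^(4)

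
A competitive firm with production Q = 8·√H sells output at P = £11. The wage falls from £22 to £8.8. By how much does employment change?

From P·MP_H = w with MP_H = 4·H^(-1/2), the labor demand is H(w) = (44/w)^(2).
At w = 22: H = 4. At w = 8.8: H = 25.
ΔH = 25 − 4 = 21.

ΔH = 21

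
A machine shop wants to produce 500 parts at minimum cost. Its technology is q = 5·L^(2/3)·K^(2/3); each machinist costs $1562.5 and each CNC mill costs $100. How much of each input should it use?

L* = 8, K* = 125

Cost minimization requires the marginal rate of technical substitution to equal the input-price ratio: MP_L/MP_K = w/r.
Here MP_L/MP_K = (2/3)·(K/L)/(2/3) = (K/L). Setting this equal to 1562.5/100 = 15.625 gives K = 15.625L.
Substituting into q = 500: 5·L^(2/3)·(15.625L)^(2/3) = 500.
Solving, L = 8 and K = 125.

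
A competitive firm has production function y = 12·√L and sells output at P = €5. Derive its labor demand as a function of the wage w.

MP_L = (1/2)·12·L^(-1/2) = 6·L^(-1/2).
Setting P·MP_L = w: 30·L^(-1/2) = w.
Solving for L: L^(-1/2) = w/30, so L = (30/w)^(2).

L(w) = 900/w²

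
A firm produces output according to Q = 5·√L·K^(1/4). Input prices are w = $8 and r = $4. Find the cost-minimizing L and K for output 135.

Cost minimization requires the marginal rate of technical substitution to equal the input-price ratio: MP_L/MP_K = w/r.
Here MP_L/MP_K = (1/2)·(K/L)/(1/4) = 2·(K/L). Setting this equal to 8/4 = 2 gives K = L.
Substituting into Q = 135: 5·L^(1/2)·(L)^(1/4) = 135.
Solving, L = 81 and K = 81.

L* = 81, K* = 81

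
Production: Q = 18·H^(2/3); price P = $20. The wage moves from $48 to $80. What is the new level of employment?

From P·MP_H = w with MP_H = 12·H^(-1/3), the labor demand is H(w) = (240/w)^(3).
At w = 48: H = 125. At w = 80: H = 27.

H* = 27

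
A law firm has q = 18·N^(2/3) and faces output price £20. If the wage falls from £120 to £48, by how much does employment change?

From P·MP_N = w with MP_N = 12·N^(-1/3), the labor demand is N(w) = (240/w)^(3).
At w = 120: N = 8. At w = 48: N = 125.
ΔN = 125 − 8 = 117.

ΔN = 117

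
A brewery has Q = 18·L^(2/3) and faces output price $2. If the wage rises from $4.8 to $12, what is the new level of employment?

From P·MP_L = w with MP_L = 12·L^(-1/3), the labor demand is L(w) = (24/w)^(3).
At w = 4.8: L = 125. At w = 12: L = 8.

L* = 8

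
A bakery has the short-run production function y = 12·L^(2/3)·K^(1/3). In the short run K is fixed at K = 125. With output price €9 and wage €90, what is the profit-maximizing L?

L* = 64

With K = 125, MP_L = (2/3)·12·L^(-1/3)·125^(1/3) = 40·L^(-1/3).
Profit maximization for a price taker requires P·MP_L = w: 9·40·L^(-1/3) = 90.
So L^(-1/3) = 0.25, which gives L = 64.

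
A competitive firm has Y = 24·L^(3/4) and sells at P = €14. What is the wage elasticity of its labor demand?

MP_L = (3/4)·24·L^(-1/4), so P·MP_L = w gives 252·L^(-1/4) = w.
Solving, L(w) = (252/w)^(4). This is a constant-elasticity form: L ∝ w^(−4), so ε = −4.

ε = -4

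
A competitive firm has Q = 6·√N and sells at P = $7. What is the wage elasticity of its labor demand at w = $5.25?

ε = -2

MP_N = (1/2)·6·N^(-1/2), so P·MP_N = w gives 21·N^(-1/2) = w.
Solving, N(w) = (21/w)^(2). This is a constant-elasticity form: N ∝ w^(−2), so ε = −2.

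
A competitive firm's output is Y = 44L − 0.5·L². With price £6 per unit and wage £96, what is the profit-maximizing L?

The marginal product of L is MP_L = 44 − L.
A price-taking firm hires until the value of the marginal product equals the wage: P·MP_L = w, so 6·(44 − L) = 96.
Then 44 − L = 16, giving L = 28.

L* = 28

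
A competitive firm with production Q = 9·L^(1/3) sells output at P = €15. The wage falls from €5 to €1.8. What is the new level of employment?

L* = 125

From P·MP_L = w with MP_L = 3·L^(-2/3), the labor demand is L(w) = (45/w)^(3/2).
At w = 5: L = 27. At w = 1.8: L = 125.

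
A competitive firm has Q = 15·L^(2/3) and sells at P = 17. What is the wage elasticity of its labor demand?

ε = -3

MP_L = (2/3)·15·L^(-1/3), so P·MP_L = w gives 170·L^(-1/3) = w.
Solving, L(w) = (170/w)^(3). This is a constant-elasticity form: L ∝ w^(−3), so ε = −3.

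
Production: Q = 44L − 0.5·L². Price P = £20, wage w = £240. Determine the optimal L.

L* = 32

The marginal product of L is MP_L = 44 − L.
A price-taking firm hires until the value of the marginal product equals the wage: P·MP_L = w, so 20·(44 − L) = 240.
Then 44 − L = 12, giving L = 32.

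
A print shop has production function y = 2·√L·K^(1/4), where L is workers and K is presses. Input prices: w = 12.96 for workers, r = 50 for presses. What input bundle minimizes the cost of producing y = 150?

Cost minimization requires the marginal rate of technical substitution to equal the input-price ratio: MP_L/MP_K = w/r.
Here MP_L/MP_K = (1/2)·(K/L)/(1/4) = 2·(K/L). Setting this equal to 12.96/50 = 0.2592 gives K = 0.1296L.
Substituting into y = 150: 2·L^(1/2)·(0.1296L)^(1/4) = 150.
Solving, L = 625 and K = 81.

L* = 625, K* = 81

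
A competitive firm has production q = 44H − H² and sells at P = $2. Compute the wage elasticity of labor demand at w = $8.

From P·MP_H = w with MP_H = 44 − 2H, labor demand is H(w) = (44 − w/2)/2.
dH/dw = −1/(4) = -0.25.
At w = 8, H = 20, so ε = (dH/dw)·(w/H) = (-0.25)·(8/20) = -0.1.

ε = -0.1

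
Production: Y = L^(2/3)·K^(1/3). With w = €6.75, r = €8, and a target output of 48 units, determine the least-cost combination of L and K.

L* = 64, K* = 27

Cost minimization requires the marginal rate of technical substitution to equal the input-price ratio: MP_L/MP_K = w/r.
Here MP_L/MP_K = (2/3)·(K/L)/(1/3) = 2·(K/L). Setting this equal to 6.75/8 = 0.84375 gives K = 0.421875L.
Substituting into Y = 48: L^(2/3)·(0.421875L)^(1/3) = 48.
Solving, L = 64 and K = 27.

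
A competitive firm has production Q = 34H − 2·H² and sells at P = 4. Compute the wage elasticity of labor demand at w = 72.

ε = -1.125

From P·MP_H = w with MP_H = 34 − 4H, labor demand is H(w) = (34 − w/4)/4.
dH/dw = −1/(16) = -0.0625.
At w = 72, H = 4, so ε = (dH/dw)·(w/H) = (-0.0625)·(72/4) = -1.125.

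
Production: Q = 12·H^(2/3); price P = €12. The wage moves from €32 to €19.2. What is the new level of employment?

H* = 125

From P·MP_H = w with MP_H = 8·H^(-1/3), the labor demand is H(w) = (96/w)^(3).
At w = 32: H = 27. At w = 19.2: H = 125.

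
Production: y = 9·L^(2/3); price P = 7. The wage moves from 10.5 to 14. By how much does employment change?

From P·MP_L = w with MP_L = 6·L^(-1/3), the labor demand is L(w) = (42/w)^(3).
At w = 10.5: L = 64. At w = 14: L = 27.
ΔL = 27 − 64 = -37.

ΔL = -37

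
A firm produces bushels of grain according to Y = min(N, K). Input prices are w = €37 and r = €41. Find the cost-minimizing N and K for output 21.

N* = 21, K* = 21

With a fixed-proportions technology, the cost-minimizing bundle uses no slack in either input: N = K = Y.
So N = 21 and K = 21.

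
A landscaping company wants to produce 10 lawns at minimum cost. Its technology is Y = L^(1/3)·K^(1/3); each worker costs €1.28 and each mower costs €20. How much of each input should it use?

Cost minimization requires the marginal rate of technical substitution to equal the input-price ratio: MP_L/MP_K = w/r.
Here MP_L/MP_K = (1/3)·(K/L)/(1/3) = (K/L). Setting this equal to 1.28/20 = 0.064 gives K = 0.064L.
Substituting into Y = 10: L^(1/3)·(0.064L)^(1/3) = 10.
Solving, L = 125 and K = 8.

L* = 125, K* = 8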